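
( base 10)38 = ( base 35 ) 13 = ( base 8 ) 46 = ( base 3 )1102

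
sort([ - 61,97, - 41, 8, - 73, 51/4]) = [ - 73 , - 61, - 41,8,51/4,97 ]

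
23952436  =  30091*796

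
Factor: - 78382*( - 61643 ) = 2^1*39191^1*61643^1 = 4831701626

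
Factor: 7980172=2^2*23^1*127^1*683^1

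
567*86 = 48762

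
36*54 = 1944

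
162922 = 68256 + 94666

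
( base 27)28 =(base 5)222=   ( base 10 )62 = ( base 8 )76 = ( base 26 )2A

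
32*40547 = 1297504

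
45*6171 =277695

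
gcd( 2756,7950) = 106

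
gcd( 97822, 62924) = 2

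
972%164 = 152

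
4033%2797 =1236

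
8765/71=8765/71 = 123.45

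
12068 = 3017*4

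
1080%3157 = 1080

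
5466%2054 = 1358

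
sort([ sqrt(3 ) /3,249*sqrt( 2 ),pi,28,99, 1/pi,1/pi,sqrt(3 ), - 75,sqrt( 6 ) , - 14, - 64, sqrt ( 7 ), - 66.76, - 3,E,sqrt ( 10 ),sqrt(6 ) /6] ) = [ - 75, - 66.76, - 64,  -  14, - 3, 1/pi,1/pi,sqrt( 6 ) /6,  sqrt(3)/3,sqrt( 3), sqrt(6),sqrt(7 ),E, pi, sqrt( 10 ),28 , 99 , 249*sqrt( 2)]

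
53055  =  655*81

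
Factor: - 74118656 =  - 2^9*144763^1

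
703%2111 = 703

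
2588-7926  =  -5338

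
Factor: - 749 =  - 7^1*107^1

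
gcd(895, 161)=1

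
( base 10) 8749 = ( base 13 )3ca0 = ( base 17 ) 1D4B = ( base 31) 937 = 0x222d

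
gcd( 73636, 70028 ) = 164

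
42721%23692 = 19029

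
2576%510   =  26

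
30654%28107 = 2547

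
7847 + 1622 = 9469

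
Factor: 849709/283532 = 2^( - 2)*7^2*73^( -1)*971^( - 1 )*17341^1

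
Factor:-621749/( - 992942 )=2^( - 1 )*496471^( - 1 )*621749^1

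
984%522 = 462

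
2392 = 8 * 299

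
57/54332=57/54332 =0.00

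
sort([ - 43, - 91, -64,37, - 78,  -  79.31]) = [-91,-79.31,-78, -64,-43, 37 ]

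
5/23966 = 5/23966 = 0.00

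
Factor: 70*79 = 5530 =2^1*5^1*7^1*79^1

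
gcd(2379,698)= 1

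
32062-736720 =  - 704658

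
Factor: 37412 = 2^2*47^1*199^1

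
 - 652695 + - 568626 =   -  1221321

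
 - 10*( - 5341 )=53410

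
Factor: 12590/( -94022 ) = -5^1*53^( - 1 ) * 887^( - 1) * 1259^1=- 6295/47011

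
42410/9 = 4712 + 2/9  =  4712.22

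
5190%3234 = 1956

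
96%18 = 6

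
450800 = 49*9200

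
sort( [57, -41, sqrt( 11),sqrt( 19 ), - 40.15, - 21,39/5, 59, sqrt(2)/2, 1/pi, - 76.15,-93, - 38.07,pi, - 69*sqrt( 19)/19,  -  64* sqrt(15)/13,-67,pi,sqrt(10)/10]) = [ - 93 , - 76.15,-67, - 41, - 40.15, - 38.07, - 21, - 64*sqrt( 15) /13,-69*sqrt(19)/19,sqrt( 10 )/10, 1/pi,sqrt( 2 ) /2,pi , pi,sqrt(11),sqrt( 19),39/5,57, 59] 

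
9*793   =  7137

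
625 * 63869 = 39918125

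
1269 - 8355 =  - 7086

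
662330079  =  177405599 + 484924480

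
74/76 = 37/38 = 0.97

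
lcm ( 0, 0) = 0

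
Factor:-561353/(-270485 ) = 5^(-1)*13^1*29^1*47^(-1)*1151^(  -  1 )*1489^1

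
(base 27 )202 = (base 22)308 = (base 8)2664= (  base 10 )1460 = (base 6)10432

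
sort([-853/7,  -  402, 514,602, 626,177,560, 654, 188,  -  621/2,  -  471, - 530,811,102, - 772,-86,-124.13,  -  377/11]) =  [ - 772,  -  530,  -  471, - 402,-621/2, - 124.13, - 853/7, - 86, - 377/11,102, 177,188, 514, 560,602,626, 654,811 ] 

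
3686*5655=20844330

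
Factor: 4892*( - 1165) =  - 2^2*5^1*233^1*1223^1=- 5699180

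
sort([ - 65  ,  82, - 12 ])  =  [ - 65, - 12,  82]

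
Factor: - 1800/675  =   - 8/3 = - 2^3*3^( - 1) 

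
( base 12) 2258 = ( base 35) 33W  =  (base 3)12020012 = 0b111011100100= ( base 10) 3812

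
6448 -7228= -780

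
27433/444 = 61 + 349/444 = 61.79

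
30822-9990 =20832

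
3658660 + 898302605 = 901961265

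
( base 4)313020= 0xDC8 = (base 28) 4e0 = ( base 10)3528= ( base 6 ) 24200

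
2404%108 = 28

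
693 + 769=1462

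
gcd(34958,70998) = 2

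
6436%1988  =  472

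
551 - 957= -406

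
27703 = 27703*1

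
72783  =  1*72783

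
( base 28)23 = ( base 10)59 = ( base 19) 32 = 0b111011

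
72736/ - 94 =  - 774 + 10/47  =  - 773.79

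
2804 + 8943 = 11747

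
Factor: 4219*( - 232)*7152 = -7000434816 =- 2^7*3^1*29^1*149^1*4219^1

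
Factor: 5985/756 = 2^( - 2)* 3^( - 1)* 5^1*19^1 = 95/12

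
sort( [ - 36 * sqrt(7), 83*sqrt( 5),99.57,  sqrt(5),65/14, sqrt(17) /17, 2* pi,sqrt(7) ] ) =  [ - 36*sqrt(7), sqrt( 17)/17, sqrt ( 5), sqrt(7),65/14,  2*pi, 99.57, 83 * sqrt(5 )] 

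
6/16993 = 6/16993 = 0.00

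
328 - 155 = 173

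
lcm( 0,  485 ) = 0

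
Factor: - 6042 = - 2^1*3^1*19^1*53^1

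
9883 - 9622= 261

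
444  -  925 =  - 481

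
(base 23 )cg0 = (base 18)12D2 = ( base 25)AIG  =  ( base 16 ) 1A3C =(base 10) 6716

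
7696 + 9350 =17046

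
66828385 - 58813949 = 8014436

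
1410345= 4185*337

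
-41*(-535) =21935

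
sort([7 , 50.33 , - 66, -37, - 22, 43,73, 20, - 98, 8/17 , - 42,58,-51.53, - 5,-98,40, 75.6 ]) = [ - 98,-98 , - 66, - 51.53,-42 ,-37 ,-22, - 5,8/17,7,20, 40, 43, 50.33, 58, 73,  75.6 ]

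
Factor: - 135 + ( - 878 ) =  - 1013^1 = - 1013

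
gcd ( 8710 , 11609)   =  13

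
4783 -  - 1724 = 6507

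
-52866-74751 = - 127617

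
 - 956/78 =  - 13 + 29/39 = - 12.26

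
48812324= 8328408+40483916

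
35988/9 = 11996/3 = 3998.67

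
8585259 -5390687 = 3194572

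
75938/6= 37969/3 = 12656.33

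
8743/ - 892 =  - 8743/892 = - 9.80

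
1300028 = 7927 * 164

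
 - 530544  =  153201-683745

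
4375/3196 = 1 + 1179/3196 = 1.37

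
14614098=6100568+8513530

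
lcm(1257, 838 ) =2514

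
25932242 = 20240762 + 5691480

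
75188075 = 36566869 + 38621206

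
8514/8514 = 1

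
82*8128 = 666496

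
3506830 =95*36914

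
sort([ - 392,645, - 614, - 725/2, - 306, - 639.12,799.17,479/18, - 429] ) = [ - 639.12,-614, -429, - 392, - 725/2, - 306, 479/18, 645 , 799.17]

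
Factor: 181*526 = 2^1*181^1*263^1 = 95206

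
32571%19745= 12826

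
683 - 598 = 85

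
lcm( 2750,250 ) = 2750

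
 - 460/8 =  - 58 + 1/2 = - 57.50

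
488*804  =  392352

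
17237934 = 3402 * 5067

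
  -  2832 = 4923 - 7755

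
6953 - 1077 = 5876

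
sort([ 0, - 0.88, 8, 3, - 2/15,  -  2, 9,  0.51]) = [ - 2,-0.88, - 2/15,0, 0.51 , 3, 8, 9]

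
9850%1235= 1205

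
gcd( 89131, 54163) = 1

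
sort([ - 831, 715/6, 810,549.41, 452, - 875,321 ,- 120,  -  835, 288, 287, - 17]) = [ - 875, - 835 ,-831, -120, - 17, 715/6,  287, 288,321 , 452 , 549.41, 810 ]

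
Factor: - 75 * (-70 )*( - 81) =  - 425250 = - 2^1*3^5 * 5^3 * 7^1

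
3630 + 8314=11944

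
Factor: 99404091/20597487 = 3^3*23^1*229^1*233^1*2099^(  -  1)*3271^(-1) =33134697/6865829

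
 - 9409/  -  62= 151 +47/62 = 151.76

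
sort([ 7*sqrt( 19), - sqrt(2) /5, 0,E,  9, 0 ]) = [ - sqrt(2 )/5, 0, 0, E,  9, 7*sqrt(19 )]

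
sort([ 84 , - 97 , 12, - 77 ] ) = [ - 97, - 77, 12, 84]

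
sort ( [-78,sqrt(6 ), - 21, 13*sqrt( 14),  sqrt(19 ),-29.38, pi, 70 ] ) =[ - 78 , - 29.38, - 21, sqrt( 6) , pi,sqrt( 19),13 * sqrt(14 ), 70 ] 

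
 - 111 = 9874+- 9985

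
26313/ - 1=- 26313/1 = - 26313.00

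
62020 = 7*8860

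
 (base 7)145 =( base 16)52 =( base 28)2Q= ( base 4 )1102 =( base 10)82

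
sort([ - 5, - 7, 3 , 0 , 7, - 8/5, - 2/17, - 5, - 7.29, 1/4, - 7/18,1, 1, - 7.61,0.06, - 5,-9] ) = [ - 9,- 7.61, - 7.29 , - 7 , - 5  , - 5,  -  5, - 8/5,-7/18, - 2/17, 0,0.06,1/4, 1, 1, 3,7 ]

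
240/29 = 8 + 8/29 = 8.28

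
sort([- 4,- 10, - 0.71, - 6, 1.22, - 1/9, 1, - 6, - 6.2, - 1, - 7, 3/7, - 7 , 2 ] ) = [ - 10, - 7, - 7,-6.2, - 6, - 6, - 4, - 1, - 0.71, - 1/9,  3/7,  1,1.22,2]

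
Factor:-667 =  - 23^1*29^1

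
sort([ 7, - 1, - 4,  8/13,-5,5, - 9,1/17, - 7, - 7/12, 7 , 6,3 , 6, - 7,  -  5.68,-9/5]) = [  -  9, - 7 ,- 7,- 5.68, - 5,-4, - 9/5, - 1, - 7/12, 1/17  ,  8/13 , 3, 5,  6,6 , 7, 7]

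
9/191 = 9/191= 0.05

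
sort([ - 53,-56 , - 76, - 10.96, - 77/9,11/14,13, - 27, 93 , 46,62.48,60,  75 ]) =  [ - 76, - 56 , - 53,  -  27 , - 10.96, -77/9,11/14,13,  46 , 60,62.48,75,93 ]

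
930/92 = 10 + 5/46=   10.11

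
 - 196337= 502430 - 698767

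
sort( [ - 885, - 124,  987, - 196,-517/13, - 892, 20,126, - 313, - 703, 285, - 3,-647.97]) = [-892, - 885, - 703,  -  647.97, - 313, -196,  -  124,- 517/13, - 3, 20,  126, 285, 987]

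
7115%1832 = 1619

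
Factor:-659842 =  - 2^1*359^1*919^1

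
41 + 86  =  127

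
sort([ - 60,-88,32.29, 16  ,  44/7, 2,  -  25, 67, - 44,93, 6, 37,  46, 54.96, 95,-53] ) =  [ - 88, - 60, - 53, - 44, - 25, 2, 6,44/7, 16, 32.29, 37,  46, 54.96,67, 93, 95]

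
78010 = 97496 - 19486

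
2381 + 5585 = 7966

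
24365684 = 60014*406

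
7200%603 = 567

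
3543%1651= 241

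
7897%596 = 149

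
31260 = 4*7815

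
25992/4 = 6498 = 6498.00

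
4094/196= 2047/98 = 20.89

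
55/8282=55/8282 = 0.01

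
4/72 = 1/18 = 0.06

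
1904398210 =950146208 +954252002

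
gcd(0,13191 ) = 13191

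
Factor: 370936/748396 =2^1*11^( - 1)*73^(-1 )*199^1 = 398/803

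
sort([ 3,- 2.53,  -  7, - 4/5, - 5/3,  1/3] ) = [  -  7, -2.53, - 5/3,-4/5 , 1/3,3] 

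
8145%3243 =1659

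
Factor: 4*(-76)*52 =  - 15808 = -2^6*13^1*19^1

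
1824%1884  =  1824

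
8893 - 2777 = 6116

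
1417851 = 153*9267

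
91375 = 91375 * 1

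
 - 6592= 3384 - 9976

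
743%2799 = 743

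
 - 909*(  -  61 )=55449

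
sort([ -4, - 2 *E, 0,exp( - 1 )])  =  [ - 2*E,  -  4,0,  exp(- 1 ) ] 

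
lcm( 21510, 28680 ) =86040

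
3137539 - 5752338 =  - 2614799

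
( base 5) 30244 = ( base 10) 1949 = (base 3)2200012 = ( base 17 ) 6CB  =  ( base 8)3635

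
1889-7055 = -5166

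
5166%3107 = 2059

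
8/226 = 4/113=0.04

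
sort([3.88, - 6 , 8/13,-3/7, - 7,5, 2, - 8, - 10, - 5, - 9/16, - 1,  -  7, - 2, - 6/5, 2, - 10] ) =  [ - 10, - 10, - 8,-7, - 7, - 6, - 5, -2, - 6/5,- 1, - 9/16, - 3/7,8/13, 2,2,3.88,5 ] 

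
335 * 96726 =32403210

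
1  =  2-1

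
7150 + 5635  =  12785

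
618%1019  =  618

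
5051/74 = 5051/74 = 68.26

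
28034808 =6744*4157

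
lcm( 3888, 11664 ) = 11664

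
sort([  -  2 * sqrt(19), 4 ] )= [-2*sqrt( 19 ), 4] 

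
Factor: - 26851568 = -2^4*17^2*5807^1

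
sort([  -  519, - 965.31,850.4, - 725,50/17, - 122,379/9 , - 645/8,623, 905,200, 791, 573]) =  [-965.31, - 725, - 519, - 122, - 645/8, 50/17,  379/9, 200,573,623,791,850.4, 905]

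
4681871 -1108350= 3573521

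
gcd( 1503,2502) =9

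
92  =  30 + 62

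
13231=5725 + 7506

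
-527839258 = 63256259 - 591095517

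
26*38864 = 1010464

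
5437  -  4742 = 695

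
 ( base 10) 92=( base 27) 3b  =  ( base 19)4g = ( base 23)40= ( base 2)1011100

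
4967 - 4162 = 805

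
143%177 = 143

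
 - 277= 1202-1479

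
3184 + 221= 3405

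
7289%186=35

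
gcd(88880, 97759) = 1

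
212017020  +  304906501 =516923521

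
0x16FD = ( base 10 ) 5885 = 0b1011011111101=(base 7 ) 23105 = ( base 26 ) 8i9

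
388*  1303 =505564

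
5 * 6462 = 32310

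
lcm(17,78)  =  1326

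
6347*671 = 4258837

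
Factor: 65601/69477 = 21867/23159=3^1*37^1*197^1*23159^( - 1)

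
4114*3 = 12342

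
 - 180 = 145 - 325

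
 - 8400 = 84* ( - 100 )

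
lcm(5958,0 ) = 0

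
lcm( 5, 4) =20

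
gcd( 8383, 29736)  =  1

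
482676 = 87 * 5548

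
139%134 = 5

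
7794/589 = 13 + 137/589 = 13.23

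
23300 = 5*4660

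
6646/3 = 2215 + 1/3 = 2215.33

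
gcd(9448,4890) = 2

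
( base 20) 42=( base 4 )1102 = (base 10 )82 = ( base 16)52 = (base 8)122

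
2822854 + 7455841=10278695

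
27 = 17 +10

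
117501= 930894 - 813393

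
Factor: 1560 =2^3 * 3^1 *5^1*13^1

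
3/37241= 3/37241 = 0.00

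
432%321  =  111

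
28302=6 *4717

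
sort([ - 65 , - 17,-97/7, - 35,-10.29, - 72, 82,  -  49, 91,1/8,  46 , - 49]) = [ - 72, - 65,  -  49, - 49, - 35, - 17  , - 97/7, - 10.29,1/8,46 , 82,91]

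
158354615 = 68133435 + 90221180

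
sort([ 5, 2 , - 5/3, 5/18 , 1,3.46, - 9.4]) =[-9.4, - 5/3, 5/18, 1, 2, 3.46, 5] 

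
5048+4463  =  9511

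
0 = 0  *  62607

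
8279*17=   140743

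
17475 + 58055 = 75530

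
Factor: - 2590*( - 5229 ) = 13543110 = 2^1 * 3^2*5^1 *7^2 * 37^1*83^1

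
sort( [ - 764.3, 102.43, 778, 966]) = [ - 764.3,102.43,  778, 966 ]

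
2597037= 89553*29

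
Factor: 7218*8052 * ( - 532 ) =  - 2^5*3^3*7^1*11^1*19^1*61^1*401^1= - 30919486752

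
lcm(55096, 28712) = 2038552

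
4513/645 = 6 + 643/645 = 7.00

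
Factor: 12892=2^2*11^1*293^1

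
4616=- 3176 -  - 7792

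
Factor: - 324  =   - 2^2*3^4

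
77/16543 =77/16543 = 0.00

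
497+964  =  1461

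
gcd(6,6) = 6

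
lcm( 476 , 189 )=12852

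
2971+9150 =12121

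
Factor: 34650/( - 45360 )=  - 55/72  =  -2^( - 3)*3^( - 2)*5^1*11^1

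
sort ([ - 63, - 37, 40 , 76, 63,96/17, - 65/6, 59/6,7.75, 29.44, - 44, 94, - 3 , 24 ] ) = [-63, - 44,- 37, - 65/6, - 3, 96/17, 7.75,59/6 , 24,29.44,40,63, 76,94] 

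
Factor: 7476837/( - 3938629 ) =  - 3^1*2492279^1*3938629^( - 1)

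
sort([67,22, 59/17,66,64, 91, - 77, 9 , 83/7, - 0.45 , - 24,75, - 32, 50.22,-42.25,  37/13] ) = [ - 77,  -  42.25,- 32, - 24, - 0.45,37/13,  59/17 , 9,83/7,22,  50.22, 64,66,  67,  75, 91 ] 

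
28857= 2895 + 25962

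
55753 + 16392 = 72145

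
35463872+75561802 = 111025674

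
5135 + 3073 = 8208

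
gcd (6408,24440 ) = 8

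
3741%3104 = 637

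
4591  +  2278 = 6869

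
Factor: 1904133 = 3^1*7^1*11^1 * 8243^1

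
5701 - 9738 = -4037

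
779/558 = 1 + 221/558 = 1.40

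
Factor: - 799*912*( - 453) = 330095664 = 2^4*3^2*17^1 * 19^1*47^1 * 151^1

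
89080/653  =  89080/653 =136.42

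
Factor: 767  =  13^1*59^1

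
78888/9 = 26296/3= 8765.33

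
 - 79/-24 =79/24= 3.29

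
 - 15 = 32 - 47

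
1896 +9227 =11123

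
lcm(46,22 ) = 506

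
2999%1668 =1331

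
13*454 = 5902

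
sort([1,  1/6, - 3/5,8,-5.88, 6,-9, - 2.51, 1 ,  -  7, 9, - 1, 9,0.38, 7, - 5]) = [ - 9, -7 , - 5.88,  -  5, - 2.51, - 1,-3/5,  1/6,0.38,1,1,6, 7,  8, 9,9 ]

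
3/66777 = 1/22259  =  0.00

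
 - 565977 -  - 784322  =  218345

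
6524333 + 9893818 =16418151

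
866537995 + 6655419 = 873193414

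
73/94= 73/94  =  0.78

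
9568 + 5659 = 15227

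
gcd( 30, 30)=30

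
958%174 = 88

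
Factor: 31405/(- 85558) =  - 2855/7778 = - 2^ ( - 1) * 5^1*571^1 *3889^(-1 ) 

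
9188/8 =1148  +  1/2 = 1148.50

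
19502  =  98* 199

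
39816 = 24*1659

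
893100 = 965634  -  72534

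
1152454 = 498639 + 653815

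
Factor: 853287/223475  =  3^1*5^(-2)*7^(-1 ) * 1277^( - 1)*284429^1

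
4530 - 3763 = 767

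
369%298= 71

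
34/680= 1/20 =0.05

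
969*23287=22565103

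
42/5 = 8 + 2/5 =8.40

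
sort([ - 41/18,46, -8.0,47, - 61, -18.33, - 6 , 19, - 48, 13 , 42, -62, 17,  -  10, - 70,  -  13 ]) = [ - 70,-62 , - 61, - 48, - 18.33, - 13, - 10 ,- 8.0 ,-6, - 41/18,13, 17, 19 , 42,46 , 47]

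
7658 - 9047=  - 1389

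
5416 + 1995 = 7411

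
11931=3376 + 8555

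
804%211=171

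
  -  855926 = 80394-936320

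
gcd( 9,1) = 1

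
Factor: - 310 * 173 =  - 2^1* 5^1 * 31^1 * 173^1 =- 53630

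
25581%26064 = 25581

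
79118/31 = 2552+6/31 = 2552.19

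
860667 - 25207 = 835460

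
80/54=1 + 13/27 =1.48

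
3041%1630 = 1411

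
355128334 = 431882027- 76753693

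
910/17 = 910/17= 53.53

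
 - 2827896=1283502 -4111398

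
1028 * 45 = 46260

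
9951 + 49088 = 59039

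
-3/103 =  - 1 + 100/103 = - 0.03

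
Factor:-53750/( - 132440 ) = 125/308= 2^( - 2)*5^3*7^( - 1) * 11^( - 1 ) 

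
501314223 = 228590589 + 272723634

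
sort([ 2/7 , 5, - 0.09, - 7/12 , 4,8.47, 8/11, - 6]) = [ - 6,- 7/12, - 0.09, 2/7 , 8/11,  4, 5,  8.47 ]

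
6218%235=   108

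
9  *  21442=192978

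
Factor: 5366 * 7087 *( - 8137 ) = -309440687354 = - 2^1 *19^1*79^1*103^1* 373^1 * 2683^1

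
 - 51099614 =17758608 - 68858222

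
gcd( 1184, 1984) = 32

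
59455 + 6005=65460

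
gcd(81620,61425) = 35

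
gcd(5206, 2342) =2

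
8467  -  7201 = 1266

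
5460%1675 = 435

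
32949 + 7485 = 40434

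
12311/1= 12311 =12311.00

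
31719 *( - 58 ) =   -  1839702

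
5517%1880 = 1757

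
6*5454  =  32724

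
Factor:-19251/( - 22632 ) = 2^( - 3 )*3^2*31^1*41^ (-1 ) = 279/328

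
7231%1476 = 1327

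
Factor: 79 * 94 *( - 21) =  - 155946= - 2^1*3^1* 7^1*47^1*79^1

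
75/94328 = 75/94328=0.00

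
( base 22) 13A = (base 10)560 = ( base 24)N8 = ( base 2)1000110000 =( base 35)G0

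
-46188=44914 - 91102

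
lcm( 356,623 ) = 2492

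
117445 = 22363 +95082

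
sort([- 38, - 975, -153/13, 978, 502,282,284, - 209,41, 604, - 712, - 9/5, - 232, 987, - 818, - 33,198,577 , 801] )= [ - 975, - 818, - 712, - 232  , - 209,-38, - 33 , - 153/13, - 9/5,41, 198, 282,284,  502 , 577, 604, 801, 978,987]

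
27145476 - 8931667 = 18213809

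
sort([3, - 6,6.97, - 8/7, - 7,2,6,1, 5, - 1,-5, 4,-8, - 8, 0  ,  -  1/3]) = [-8,-8,-7,-6,-5, - 8/7 ,  -  1,  -  1/3,0, 1,2,3,4,5,6,  6.97 ] 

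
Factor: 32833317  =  3^1*11^1*994949^1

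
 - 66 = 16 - 82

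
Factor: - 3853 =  - 3853^1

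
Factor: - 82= -2^1*41^1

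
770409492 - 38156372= 732253120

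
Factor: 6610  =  2^1*5^1*661^1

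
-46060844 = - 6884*6691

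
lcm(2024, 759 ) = 6072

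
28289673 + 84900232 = 113189905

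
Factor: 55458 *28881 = 1601682498 = 2^1*3^5 * 13^1*79^1 *3209^1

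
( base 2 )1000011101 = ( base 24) md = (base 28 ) J9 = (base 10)541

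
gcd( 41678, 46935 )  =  7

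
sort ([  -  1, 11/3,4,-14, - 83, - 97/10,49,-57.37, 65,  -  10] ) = [- 83,  -  57.37, - 14, - 10 , - 97/10, - 1, 11/3,4,49,65]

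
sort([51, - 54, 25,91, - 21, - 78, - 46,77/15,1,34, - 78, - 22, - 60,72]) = [  -  78 , - 78, - 60, - 54, - 46,-22, - 21,1,77/15, 25, 34, 51, 72,91]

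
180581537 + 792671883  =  973253420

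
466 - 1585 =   -  1119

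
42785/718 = 42785/718 = 59.59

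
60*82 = 4920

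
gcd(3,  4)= 1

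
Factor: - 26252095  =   - 5^1 * 41^1*79^1*1621^1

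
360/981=40/109  =  0.37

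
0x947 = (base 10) 2375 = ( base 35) 1wu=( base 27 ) 36Q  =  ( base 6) 14555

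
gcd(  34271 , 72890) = 1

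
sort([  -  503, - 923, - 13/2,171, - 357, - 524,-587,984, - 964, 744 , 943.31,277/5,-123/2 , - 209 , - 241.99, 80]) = [ - 964, - 923,  -  587 , - 524 , - 503, - 357, - 241.99, - 209, - 123/2  , - 13/2, 277/5, 80 , 171,744,943.31 , 984]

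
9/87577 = 9/87577 = 0.00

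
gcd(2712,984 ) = 24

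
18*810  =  14580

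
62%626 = 62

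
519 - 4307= - 3788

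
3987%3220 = 767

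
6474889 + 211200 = 6686089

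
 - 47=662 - 709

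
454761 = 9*50529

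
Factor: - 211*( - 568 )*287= 2^3*7^1 * 41^1*71^1*211^1 = 34396376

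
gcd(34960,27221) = 1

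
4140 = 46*90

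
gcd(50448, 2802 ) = 6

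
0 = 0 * 968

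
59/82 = 59/82= 0.72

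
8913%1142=919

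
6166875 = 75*82225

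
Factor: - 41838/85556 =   -  2^( - 1 )*3^1*19^1*73^( - 1) * 293^( - 1) *367^1 = - 20919/42778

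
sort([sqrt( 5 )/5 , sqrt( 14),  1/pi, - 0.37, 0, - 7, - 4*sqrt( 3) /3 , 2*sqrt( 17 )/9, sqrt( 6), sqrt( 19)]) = [ - 7, - 4*sqrt( 3 )/3 , - 0.37,0,1/pi,sqrt ( 5)/5, 2*sqrt(17 )/9, sqrt(6),sqrt(14 ), sqrt( 19)]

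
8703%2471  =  1290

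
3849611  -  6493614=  - 2644003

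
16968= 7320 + 9648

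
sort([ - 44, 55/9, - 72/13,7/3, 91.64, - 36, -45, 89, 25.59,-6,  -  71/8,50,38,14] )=[- 45,- 44,-36,- 71/8, - 6,-72/13, 7/3,55/9,14, 25.59,38,50 , 89, 91.64]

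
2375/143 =2375/143 = 16.61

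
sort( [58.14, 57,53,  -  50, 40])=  [ - 50, 40,  53 , 57,58.14] 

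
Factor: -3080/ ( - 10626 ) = 20/69 = 2^2*3^(  -  1)*5^1*23^( - 1)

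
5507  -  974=4533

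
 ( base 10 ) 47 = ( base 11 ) 43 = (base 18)2B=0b101111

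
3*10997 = 32991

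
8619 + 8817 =17436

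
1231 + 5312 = 6543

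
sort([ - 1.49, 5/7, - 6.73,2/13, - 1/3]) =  [ - 6.73, - 1.49, - 1/3 , 2/13, 5/7]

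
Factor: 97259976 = 2^3 * 3^2 * 11^1*37^1 * 3319^1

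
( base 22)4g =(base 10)104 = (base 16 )68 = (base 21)4k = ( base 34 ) 32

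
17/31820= 17/31820 = 0.00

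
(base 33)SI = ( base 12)666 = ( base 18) 2G6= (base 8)1656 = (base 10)942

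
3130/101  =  30 + 100/101  =  30.99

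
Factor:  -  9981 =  - 3^2*1109^1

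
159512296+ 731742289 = 891254585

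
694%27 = 19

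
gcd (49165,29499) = 9833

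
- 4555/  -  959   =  4555/959= 4.75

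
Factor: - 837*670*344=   -  2^4*3^3*5^1*31^1*43^1 * 67^1 = -192911760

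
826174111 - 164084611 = 662089500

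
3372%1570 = 232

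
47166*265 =12498990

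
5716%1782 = 370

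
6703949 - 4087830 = 2616119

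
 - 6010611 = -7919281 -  -1908670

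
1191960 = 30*39732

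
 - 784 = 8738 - 9522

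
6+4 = 10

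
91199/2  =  45599 + 1/2 = 45599.50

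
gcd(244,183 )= 61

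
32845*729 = 23944005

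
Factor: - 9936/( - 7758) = 2^3*3^1*23^1*431^( - 1) = 552/431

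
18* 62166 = 1118988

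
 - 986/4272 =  - 1 + 1643/2136= - 0.23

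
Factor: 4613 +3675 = 8288 = 2^5*7^1*37^1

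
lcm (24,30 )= 120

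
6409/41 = 156 + 13/41 = 156.32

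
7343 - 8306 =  - 963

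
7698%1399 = 703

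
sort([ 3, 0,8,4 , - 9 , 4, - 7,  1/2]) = [-9, - 7,0, 1/2,3,4,4, 8 ] 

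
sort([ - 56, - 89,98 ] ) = [-89 , - 56,98 ] 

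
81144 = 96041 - 14897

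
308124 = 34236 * 9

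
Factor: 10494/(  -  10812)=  - 33/34 =- 2^(  -  1 )*3^1*11^1*17^( - 1)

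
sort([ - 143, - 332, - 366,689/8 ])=[ - 366,-332,-143,  689/8]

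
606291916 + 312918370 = 919210286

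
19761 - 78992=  - 59231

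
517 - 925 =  - 408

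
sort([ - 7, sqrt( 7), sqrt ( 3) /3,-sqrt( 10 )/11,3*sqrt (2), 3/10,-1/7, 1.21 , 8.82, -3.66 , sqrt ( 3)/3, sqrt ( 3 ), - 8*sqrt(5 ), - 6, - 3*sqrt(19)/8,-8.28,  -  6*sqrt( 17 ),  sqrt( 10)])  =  [ - 6*sqrt(17 ), - 8 * sqrt(5), -8.28, - 7, - 6,-3.66, - 3*sqrt ( 19 )/8, - sqrt( 10) /11 , -1/7,3/10,sqrt( 3)/3,sqrt(3) /3, 1.21, sqrt( 3),sqrt(7 ), sqrt( 10),3*sqrt( 2 ),8.82]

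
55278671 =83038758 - 27760087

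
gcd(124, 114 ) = 2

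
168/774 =28/129  =  0.22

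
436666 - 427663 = 9003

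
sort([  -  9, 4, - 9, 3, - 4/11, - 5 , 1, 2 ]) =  [ - 9, - 9,-5, - 4/11, 1, 2, 3, 4]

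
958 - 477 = 481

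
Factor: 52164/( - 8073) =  - 84/13 = -2^2*3^1* 7^1*13^( - 1) 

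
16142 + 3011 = 19153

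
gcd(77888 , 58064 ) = 16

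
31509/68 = 463 + 25/68=463.37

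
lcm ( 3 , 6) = 6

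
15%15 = 0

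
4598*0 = 0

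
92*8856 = 814752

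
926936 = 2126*436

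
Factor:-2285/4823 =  - 5^1*7^(-1)*13^( - 1)*53^ ( - 1 )*457^1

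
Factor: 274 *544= 2^6 * 17^1 * 137^1 = 149056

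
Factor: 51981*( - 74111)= - 3852363891= - 3^1*37^1 * 2003^1 * 17327^1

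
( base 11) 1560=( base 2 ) 11111010010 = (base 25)352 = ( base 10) 2002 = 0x7d2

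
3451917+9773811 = 13225728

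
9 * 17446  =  157014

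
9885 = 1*9885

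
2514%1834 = 680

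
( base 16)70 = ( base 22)52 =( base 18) 64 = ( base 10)112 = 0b1110000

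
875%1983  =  875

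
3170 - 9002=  - 5832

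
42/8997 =14/2999 = 0.00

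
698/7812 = 349/3906   =  0.09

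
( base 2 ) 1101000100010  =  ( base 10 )6690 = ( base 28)8eq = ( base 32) 6H2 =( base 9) 10153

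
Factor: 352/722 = 176/361 = 2^4 *11^1*19^(  -  2) 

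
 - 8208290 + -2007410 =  - 10215700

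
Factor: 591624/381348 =166/107= 2^1*83^1*107^( - 1 ) 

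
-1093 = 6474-7567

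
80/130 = 8/13 = 0.62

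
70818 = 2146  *33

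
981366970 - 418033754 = 563333216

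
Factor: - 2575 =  -5^2  *  103^1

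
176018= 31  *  5678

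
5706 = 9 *634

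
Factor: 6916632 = 2^3*3^1*37^1 * 7789^1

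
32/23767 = 32/23767= 0.00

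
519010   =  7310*71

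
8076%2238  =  1362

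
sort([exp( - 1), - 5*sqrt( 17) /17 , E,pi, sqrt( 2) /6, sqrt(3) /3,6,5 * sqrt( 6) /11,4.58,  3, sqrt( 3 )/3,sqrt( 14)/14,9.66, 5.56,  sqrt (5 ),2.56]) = [ - 5*sqrt( 17 ) /17,sqrt ( 2)/6, sqrt (14 )/14, exp ( -1), sqrt(3)/3, sqrt( 3)/3,  5*sqrt (6 ) /11,sqrt( 5 ), 2.56,E, 3,  pi,4.58,5.56 , 6,9.66]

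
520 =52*10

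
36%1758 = 36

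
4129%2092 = 2037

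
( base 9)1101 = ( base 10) 811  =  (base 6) 3431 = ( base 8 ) 1453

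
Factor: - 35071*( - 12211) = 428251981= 17^1*2063^1*12211^1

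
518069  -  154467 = 363602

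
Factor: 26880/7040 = 42/11 = 2^1*3^1*7^1*11^(-1 ) 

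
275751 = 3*91917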